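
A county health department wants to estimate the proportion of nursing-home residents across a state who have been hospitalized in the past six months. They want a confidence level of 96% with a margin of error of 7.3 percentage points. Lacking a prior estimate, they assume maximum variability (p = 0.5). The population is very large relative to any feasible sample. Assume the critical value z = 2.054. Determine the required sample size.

With p = 0.5, p(1−p) = 0.25.
n = z²·p(1−p)/E² = 2.054² × 0.2500 / 0.073² = 4.2189 × 0.2500 / 0.005329 ≈ 197.92.
Rounding up gives n = 198.

198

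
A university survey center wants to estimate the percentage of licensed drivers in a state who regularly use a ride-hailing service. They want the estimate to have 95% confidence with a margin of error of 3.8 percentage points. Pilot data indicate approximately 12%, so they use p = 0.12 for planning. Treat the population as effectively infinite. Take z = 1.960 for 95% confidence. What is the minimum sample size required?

281

With p = 0.12, p(1−p) = 0.1056.
n = z²·p(1−p)/E² = 1.960² × 0.1056 / 0.038² = 3.8416 × 0.1056 / 0.001444 ≈ 280.94.
Rounding up gives n = 281.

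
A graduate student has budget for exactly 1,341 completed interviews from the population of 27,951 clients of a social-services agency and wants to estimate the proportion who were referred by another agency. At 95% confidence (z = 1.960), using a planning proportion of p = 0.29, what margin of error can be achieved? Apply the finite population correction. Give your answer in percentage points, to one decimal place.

Finite-population factor: (N−n)/(N−1) = (27951−1341)/(27951−1) = 0.9521.
SE(p̂) = √[p(1−p)/n · (N−n)/(N−1)] = √[0.2059/1341 × 0.9521] = 0.01209.
E = z × SE = 1.960 × 0.01209 = 0.02370 ≈ 2.4 percentage points.

2.4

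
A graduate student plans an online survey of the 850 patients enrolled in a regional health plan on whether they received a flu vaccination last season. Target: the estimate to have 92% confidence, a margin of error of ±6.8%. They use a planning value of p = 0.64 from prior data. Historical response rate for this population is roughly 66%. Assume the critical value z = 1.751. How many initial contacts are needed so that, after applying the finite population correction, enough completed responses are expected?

197

Completed interviews needed (unadjusted): n₀ = 1.751² × 0.2304 / 0.068² ≈ 152.77 → 153.
FPC for N = 850: n = 153 / (1 + 152/850) = 153 / 1.1788 ≈ 129.79 → 130.
At a 66% response rate, contacts needed = 130 / 0.66 ≈ 196.97 → 197.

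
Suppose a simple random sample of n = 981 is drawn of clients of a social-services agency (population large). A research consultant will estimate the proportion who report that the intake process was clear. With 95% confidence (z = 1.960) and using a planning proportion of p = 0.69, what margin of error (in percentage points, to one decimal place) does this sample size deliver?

SE(p̂) = √[p(1−p)/n] = √[0.2139/981] = 0.01477.
E = z × SE = 1.960 × 0.01477 = 0.02894, or 2.9 percentage points.

2.9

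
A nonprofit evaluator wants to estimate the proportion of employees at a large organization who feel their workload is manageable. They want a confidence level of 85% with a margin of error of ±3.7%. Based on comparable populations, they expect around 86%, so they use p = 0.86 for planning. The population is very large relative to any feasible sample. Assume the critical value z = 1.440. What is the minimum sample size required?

With p = 0.86, p(1−p) = 0.1204.
n = z²·p(1−p)/E² = 1.440² × 0.1204 / 0.037² = 2.0736 × 0.1204 / 0.001369 ≈ 182.37.
Rounding up gives n = 183.

183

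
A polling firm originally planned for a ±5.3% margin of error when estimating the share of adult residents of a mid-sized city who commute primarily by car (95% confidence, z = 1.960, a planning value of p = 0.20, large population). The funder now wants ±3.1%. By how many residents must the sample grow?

At ±5.3%: n = 1.960² × 0.1600 / 0.053² ≈ 218.82 → 219.
At ±3.1%: n = 1.960² × 0.1600 / 0.031² ≈ 639.60 → 640.
Additional respondents: 640 − 219 = 421.

421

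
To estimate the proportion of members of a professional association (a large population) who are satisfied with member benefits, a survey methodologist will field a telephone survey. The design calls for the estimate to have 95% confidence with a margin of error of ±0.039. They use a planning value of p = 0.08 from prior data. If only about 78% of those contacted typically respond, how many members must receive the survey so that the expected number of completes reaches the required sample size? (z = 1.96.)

Completed interviews needed: n₀ = 1.96² × 0.0736 / 0.039² ≈ 185.89 → 186.
At a 78% response rate, contacts needed = 186 / 0.78 ≈ 238.46 → 239.

239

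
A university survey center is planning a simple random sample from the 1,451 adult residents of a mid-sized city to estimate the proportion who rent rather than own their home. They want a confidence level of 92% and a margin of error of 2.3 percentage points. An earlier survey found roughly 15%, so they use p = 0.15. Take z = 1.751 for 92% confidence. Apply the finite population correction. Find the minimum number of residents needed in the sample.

490

Unadjusted: n₀ = 1.751² × 0.15 × 0.85 / 0.023² ≈ 738.97, so n₀ = 739.
Finite population correction with N = 1,451: n = n₀ / (1 + (n₀−1)/N) = 739 / (1 + 738/1451) = 739 / 1.5086 ≈ 489.85.
Rounding up, n = 490.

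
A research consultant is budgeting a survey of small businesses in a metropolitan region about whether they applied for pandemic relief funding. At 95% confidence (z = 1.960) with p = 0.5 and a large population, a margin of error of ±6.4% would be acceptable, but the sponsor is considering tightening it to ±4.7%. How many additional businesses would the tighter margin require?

200

At ±6.4%: n = 1.960² × 0.2500 / 0.064² ≈ 234.47 → 235.
At ±4.7%: n = 1.960² × 0.2500 / 0.047² ≈ 434.77 → 435.
Additional respondents: 435 − 235 = 200.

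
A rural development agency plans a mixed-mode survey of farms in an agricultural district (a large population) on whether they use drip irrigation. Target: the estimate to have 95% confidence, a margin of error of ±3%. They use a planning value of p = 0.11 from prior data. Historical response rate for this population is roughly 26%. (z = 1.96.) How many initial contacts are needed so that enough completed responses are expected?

Completed interviews needed: n₀ = 1.96² × 0.0979 / 0.030² ≈ 417.88 → 418.
At a 26% response rate, contacts needed = 418 / 0.26 ≈ 1607.69 → 1608.

1608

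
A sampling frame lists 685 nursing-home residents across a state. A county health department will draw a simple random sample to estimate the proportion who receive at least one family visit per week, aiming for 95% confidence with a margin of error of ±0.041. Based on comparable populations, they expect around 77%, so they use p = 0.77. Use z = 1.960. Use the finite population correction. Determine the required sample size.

Unadjusted: n₀ = 1.960² × 0.77 × 0.23 / 0.041² ≈ 404.73, so n₀ = 405.
Finite population correction with N = 685: n = n₀ / (1 + (n₀−1)/N) = 405 / (1 + 404/685) = 405 / 1.5898 ≈ 254.75.
Rounding up, n = 255.

255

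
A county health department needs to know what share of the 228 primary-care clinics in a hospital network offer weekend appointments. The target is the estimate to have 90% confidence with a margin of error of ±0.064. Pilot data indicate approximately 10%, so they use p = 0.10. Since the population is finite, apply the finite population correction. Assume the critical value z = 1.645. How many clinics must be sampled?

48

Unadjusted: n₀ = 1.645² × 0.10 × 0.90 / 0.064² ≈ 59.46, so n₀ = 60.
Finite population correction with N = 228: n = n₀ / (1 + (n₀−1)/N) = 60 / (1 + 59/228) = 60 / 1.2588 ≈ 47.67.
Rounding up, n = 48.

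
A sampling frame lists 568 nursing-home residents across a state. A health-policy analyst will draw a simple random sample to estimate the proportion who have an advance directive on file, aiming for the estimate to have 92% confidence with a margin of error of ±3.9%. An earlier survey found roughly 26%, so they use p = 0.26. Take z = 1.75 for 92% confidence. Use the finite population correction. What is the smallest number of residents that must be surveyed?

231

Unadjusted: n₀ = 1.75² × 0.26 × 0.74 / 0.039² ≈ 387.39, so n₀ = 388.
Finite population correction with N = 568: n = n₀ / (1 + (n₀−1)/N) = 388 / (1 + 387/568) = 388 / 1.6813 ≈ 230.77.
Rounding up, n = 231.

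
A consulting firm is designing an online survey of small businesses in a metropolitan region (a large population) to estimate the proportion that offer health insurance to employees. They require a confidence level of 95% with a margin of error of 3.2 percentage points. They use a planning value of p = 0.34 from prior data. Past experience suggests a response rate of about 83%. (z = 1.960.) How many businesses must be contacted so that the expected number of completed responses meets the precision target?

Completed interviews needed: n₀ = 1.960² × 0.2244 / 0.032² ≈ 841.85 → 842.
At an 83% response rate, contacts needed = 842 / 0.83 ≈ 1014.46 → 1015.

1015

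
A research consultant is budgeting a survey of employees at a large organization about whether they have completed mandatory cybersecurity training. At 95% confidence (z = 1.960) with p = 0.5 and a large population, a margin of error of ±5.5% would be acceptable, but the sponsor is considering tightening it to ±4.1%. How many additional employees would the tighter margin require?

At ±5.5%: n = 1.960² × 0.2500 / 0.055² ≈ 317.49 → 318.
At ±4.1%: n = 1.960² × 0.2500 / 0.041² ≈ 571.33 → 572.
Additional respondents: 572 − 318 = 254.

254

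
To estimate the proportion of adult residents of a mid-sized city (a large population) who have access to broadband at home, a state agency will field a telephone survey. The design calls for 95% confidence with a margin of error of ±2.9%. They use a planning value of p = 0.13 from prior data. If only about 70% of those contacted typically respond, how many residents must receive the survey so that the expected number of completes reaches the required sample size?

739

For 95% confidence, z = 1.960.
Completed interviews needed: n₀ = 1.960² × 0.1131 / 0.029² ≈ 516.63 → 517.
At a 70% response rate, contacts needed = 517 / 0.70 ≈ 738.57 → 739.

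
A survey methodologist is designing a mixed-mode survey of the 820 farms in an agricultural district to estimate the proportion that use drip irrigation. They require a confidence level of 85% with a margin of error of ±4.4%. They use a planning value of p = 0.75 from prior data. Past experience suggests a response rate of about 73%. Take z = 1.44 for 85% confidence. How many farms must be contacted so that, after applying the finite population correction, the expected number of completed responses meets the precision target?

Completed interviews needed (unadjusted): n₀ = 1.44² × 0.1875 / 0.044² ≈ 200.83 → 201.
FPC for N = 820: n = 201 / (1 + 200/820) = 201 / 1.2439 ≈ 161.59 → 162.
At a 73% response rate, contacts needed = 162 / 0.73 ≈ 221.92 → 222.

222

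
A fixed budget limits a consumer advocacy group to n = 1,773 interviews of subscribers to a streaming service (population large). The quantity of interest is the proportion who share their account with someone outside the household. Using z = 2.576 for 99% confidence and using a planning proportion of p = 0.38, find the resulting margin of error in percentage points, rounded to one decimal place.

SE(p̂) = √[p(1−p)/n] = √[0.2356/1773] = 0.01153.
E = z × SE = 2.576 × 0.01153 = 0.02969, or 3.0 percentage points.

3.0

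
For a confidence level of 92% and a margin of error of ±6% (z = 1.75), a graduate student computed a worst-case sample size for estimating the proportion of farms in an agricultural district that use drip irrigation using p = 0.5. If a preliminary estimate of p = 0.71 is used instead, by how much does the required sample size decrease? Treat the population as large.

37

Conservative (p = 0.5): n = 1.75² × 0.25 / 0.060² ≈ 212.67 → 213.
Using p = 0.71: p(1−p) = 0.2059, so n = 1.75² × 0.2059 / 0.060² ≈ 175.16 → 176.
Reduction: 213 − 176 = 37.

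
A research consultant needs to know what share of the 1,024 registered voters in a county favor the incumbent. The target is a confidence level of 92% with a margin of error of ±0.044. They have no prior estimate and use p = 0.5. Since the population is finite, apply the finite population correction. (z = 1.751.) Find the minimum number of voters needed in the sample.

286

Unadjusted: n₀ = 1.751² × 0.50 × 0.50 / 0.044² ≈ 395.92, so n₀ = 396.
Finite population correction with N = 1,024: n = n₀ / (1 + (n₀−1)/N) = 396 / (1 + 395/1024) = 396 / 1.3857 ≈ 285.77.
Rounding up, n = 286.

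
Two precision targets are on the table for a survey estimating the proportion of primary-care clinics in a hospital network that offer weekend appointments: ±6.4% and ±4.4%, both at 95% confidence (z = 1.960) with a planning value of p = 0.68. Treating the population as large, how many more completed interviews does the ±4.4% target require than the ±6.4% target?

227

At ±6.4%: n = 1.960² × 0.2176 / 0.064² ≈ 204.08 → 205.
At ±4.4%: n = 1.960² × 0.2176 / 0.044² ≈ 431.78 → 432.
Additional respondents: 432 − 205 = 227.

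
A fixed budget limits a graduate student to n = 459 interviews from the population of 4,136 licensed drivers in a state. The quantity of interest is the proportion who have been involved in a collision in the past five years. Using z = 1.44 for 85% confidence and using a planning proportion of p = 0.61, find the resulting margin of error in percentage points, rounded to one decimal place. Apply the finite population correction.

Finite-population factor: (N−n)/(N−1) = (4136−459)/(4136−1) = 0.8892.
SE(p̂) = √[p(1−p)/n · (N−n)/(N−1)] = √[0.2379/459 × 0.8892] = 0.02147.
E = z × SE = 1.44 × 0.02147 = 0.03091 ≈ 3.1 percentage points.

3.1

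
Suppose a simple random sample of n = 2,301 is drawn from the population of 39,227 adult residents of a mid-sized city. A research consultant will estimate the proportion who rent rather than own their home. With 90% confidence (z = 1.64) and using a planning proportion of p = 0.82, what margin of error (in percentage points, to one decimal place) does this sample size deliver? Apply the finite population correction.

Finite-population factor: (N−n)/(N−1) = (39227−2301)/(39227−1) = 0.9414.
SE(p̂) = √[p(1−p)/n · (N−n)/(N−1)] = √[0.1476/2301 × 0.9414] = 0.00777.
E = z × SE = 1.64 × 0.00777 = 0.01274 ≈ 1.3 percentage points.

1.3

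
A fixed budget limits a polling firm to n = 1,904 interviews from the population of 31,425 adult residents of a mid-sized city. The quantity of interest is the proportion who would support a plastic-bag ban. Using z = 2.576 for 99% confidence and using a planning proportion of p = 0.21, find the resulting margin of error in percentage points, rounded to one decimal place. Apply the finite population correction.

2.3

Finite-population factor: (N−n)/(N−1) = (31425−1904)/(31425−1) = 0.9394.
SE(p̂) = √[p(1−p)/n · (N−n)/(N−1)] = √[0.1659/1904 × 0.9394] = 0.00905.
E = z × SE = 2.576 × 0.00905 = 0.02331 ≈ 2.3 percentage points.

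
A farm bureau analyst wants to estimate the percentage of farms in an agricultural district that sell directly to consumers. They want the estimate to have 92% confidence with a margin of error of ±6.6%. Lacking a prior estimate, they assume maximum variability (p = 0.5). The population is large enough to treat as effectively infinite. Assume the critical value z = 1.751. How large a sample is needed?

With p = 0.5, p(1−p) = 0.25.
n = z²·p(1−p)/E² = 1.751² × 0.2500 / 0.066² = 3.0660 × 0.2500 / 0.004356 ≈ 175.96.
Rounding up gives n = 176.

176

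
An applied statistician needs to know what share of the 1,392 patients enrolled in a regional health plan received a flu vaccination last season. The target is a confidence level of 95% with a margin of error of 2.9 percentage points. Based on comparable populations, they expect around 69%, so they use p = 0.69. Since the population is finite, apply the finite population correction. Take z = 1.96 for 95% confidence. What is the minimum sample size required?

Unadjusted: n₀ = 1.96² × 0.69 × 0.31 / 0.029² ≈ 977.07, so n₀ = 978.
Finite population correction with N = 1,392: n = n₀ / (1 + (n₀−1)/N) = 978 / (1 + 977/1392) = 978 / 1.7019 ≈ 574.66.
Rounding up, n = 575.

575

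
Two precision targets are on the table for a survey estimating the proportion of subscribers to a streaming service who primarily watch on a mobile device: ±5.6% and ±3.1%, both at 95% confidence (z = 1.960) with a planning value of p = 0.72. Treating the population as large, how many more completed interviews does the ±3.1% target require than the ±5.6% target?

559

At ±5.6%: n = 1.960² × 0.2016 / 0.056² ≈ 246.96 → 247.
At ±3.1%: n = 1.960² × 0.2016 / 0.031² ≈ 805.90 → 806.
Additional respondents: 806 − 247 = 559.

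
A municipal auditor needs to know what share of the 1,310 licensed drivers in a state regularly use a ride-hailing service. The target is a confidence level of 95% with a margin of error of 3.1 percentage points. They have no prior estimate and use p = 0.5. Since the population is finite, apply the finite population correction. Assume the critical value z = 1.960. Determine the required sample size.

Unadjusted: n₀ = 1.960² × 0.50 × 0.50 / 0.031² ≈ 999.38, so n₀ = 1000.
Finite population correction with N = 1,310: n = n₀ / (1 + (n₀−1)/N) = 1000 / (1 + 999/1310) = 1000 / 1.7626 ≈ 567.35.
Rounding up, n = 568.

568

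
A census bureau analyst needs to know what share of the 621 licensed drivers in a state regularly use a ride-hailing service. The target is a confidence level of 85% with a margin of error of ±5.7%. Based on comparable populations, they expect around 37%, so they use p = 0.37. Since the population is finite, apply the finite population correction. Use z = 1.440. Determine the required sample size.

121

Unadjusted: n₀ = 1.440² × 0.37 × 0.63 / 0.057² ≈ 148.77, so n₀ = 149.
Finite population correction with N = 621: n = n₀ / (1 + (n₀−1)/N) = 149 / (1 + 148/621) = 149 / 1.2383 ≈ 120.32.
Rounding up, n = 121.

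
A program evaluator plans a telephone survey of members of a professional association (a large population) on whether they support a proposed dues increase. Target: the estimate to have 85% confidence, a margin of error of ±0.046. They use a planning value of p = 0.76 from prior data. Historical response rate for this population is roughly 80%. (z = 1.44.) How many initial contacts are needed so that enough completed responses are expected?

224

Completed interviews needed: n₀ = 1.44² × 0.1824 / 0.046² ≈ 178.75 → 179.
At an 80% response rate, contacts needed = 179 / 0.80 ≈ 223.75 → 224.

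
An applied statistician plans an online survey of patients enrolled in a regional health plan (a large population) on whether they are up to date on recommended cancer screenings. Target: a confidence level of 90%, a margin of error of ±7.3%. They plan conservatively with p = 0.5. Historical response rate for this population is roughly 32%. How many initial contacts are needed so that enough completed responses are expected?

For 90% confidence, z = 1.645.
Completed interviews needed: n₀ = 1.645² × 0.2500 / 0.073² ≈ 126.95 → 127.
At a 32% response rate, contacts needed = 127 / 0.32 ≈ 396.88 → 397.

397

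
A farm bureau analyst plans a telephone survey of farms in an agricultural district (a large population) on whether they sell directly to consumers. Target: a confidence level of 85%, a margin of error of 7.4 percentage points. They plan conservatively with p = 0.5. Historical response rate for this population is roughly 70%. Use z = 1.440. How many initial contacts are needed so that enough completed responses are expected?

136

Completed interviews needed: n₀ = 1.440² × 0.2500 / 0.074² ≈ 94.67 → 95.
At a 70% response rate, contacts needed = 95 / 0.70 ≈ 135.71 → 136.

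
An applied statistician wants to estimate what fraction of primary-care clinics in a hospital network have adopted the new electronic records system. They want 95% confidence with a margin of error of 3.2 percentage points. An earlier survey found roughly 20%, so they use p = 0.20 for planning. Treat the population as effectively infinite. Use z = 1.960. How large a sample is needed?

With p = 0.20, p(1−p) = 0.1600.
n = z²·p(1−p)/E² = 1.960² × 0.1600 / 0.032² = 3.8416 × 0.1600 / 0.001024 ≈ 600.25.
Rounding up gives n = 601.

601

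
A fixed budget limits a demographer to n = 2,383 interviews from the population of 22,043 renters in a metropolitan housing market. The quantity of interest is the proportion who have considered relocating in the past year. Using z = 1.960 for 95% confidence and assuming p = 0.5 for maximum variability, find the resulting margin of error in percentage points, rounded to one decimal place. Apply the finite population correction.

1.9

Finite-population factor: (N−n)/(N−1) = (22043−2383)/(22043−1) = 0.8919.
SE(p̂) = √[p(1−p)/n · (N−n)/(N−1)] = √[0.2500/2383 × 0.8919] = 0.00967.
E = z × SE = 1.960 × 0.00967 = 0.01896 ≈ 1.9 percentage points.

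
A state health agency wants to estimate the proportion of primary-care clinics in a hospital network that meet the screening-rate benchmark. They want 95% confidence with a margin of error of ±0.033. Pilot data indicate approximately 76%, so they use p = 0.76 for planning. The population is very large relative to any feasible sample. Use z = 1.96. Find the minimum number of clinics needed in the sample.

With p = 0.76, p(1−p) = 0.1824.
n = z²·p(1−p)/E² = 1.96² × 0.1824 / 0.033² = 3.8416 × 0.1824 / 0.001089 ≈ 643.44.
Rounding up gives n = 644.

644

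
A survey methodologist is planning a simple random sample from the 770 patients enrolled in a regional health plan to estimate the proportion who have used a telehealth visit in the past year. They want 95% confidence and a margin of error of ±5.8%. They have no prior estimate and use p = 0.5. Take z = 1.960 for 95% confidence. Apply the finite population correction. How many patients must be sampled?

209

Unadjusted: n₀ = 1.960² × 0.50 × 0.50 / 0.058² ≈ 285.49, so n₀ = 286.
Finite population correction with N = 770: n = n₀ / (1 + (n₀−1)/N) = 286 / (1 + 285/770) = 286 / 1.3701 ≈ 208.74.
Rounding up, n = 209.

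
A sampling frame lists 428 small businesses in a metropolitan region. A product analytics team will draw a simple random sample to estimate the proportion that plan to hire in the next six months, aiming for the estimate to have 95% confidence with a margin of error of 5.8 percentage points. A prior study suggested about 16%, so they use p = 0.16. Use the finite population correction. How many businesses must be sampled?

114

For 95% confidence, z = 1.96.
Unadjusted: n₀ = 1.96² × 0.16 × 0.84 / 0.058² ≈ 153.48, so n₀ = 154.
Finite population correction with N = 428: n = n₀ / (1 + (n₀−1)/N) = 154 / (1 + 153/428) = 154 / 1.3575 ≈ 113.45.
Rounding up, n = 114.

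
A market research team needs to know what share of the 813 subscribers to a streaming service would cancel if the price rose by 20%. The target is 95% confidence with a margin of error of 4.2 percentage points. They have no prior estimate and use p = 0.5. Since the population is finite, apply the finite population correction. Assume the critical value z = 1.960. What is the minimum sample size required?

327

Unadjusted: n₀ = 1.960² × 0.50 × 0.50 / 0.042² ≈ 544.44, so n₀ = 545.
Finite population correction with N = 813: n = n₀ / (1 + (n₀−1)/N) = 545 / (1 + 544/813) = 545 / 1.6691 ≈ 326.52.
Rounding up, n = 327.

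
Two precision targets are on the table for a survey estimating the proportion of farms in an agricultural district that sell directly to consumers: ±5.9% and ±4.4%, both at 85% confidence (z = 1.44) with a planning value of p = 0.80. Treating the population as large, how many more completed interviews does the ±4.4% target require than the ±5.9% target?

76

At ±5.9%: n = 1.44² × 0.1600 / 0.059² ≈ 95.31 → 96.
At ±4.4%: n = 1.44² × 0.1600 / 0.044² ≈ 171.37 → 172.
Additional respondents: 172 − 96 = 76.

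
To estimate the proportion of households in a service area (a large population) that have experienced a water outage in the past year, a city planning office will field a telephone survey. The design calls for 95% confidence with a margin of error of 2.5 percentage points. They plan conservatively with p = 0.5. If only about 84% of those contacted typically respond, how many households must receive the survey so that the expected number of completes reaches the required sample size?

For 95% confidence, z = 1.960.
Completed interviews needed: n₀ = 1.960² × 0.2500 / 0.025² ≈ 1536.64 → 1537.
At an 84% response rate, contacts needed = 1537 / 0.84 ≈ 1829.76 → 1830.

1830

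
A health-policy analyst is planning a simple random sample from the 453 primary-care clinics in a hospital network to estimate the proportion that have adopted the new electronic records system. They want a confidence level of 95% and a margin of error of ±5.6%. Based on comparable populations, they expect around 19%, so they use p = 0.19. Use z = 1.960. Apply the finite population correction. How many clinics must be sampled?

Unadjusted: n₀ = 1.960² × 0.19 × 0.81 / 0.056² ≈ 188.53, so n₀ = 189.
Finite population correction with N = 453: n = n₀ / (1 + (n₀−1)/N) = 189 / (1 + 188/453) = 189 / 1.4150 ≈ 133.57.
Rounding up, n = 134.

134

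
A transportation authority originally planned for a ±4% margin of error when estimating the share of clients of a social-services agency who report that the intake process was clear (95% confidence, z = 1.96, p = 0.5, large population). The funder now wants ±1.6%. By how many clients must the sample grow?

3151

At ±4%: n = 1.96² × 0.2500 / 0.040² ≈ 600.25 → 601.
At ±1.6%: n = 1.96² × 0.2500 / 0.016² ≈ 3751.56 → 3752.
Additional respondents: 3752 − 601 = 3151.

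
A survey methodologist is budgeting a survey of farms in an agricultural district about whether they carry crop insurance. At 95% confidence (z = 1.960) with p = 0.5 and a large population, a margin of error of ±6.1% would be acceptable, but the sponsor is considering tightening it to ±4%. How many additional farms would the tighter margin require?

At ±6.1%: n = 1.960² × 0.2500 / 0.061² ≈ 258.10 → 259.
At ±4%: n = 1.960² × 0.2500 / 0.040² ≈ 600.25 → 601.
Additional respondents: 601 − 259 = 342.

342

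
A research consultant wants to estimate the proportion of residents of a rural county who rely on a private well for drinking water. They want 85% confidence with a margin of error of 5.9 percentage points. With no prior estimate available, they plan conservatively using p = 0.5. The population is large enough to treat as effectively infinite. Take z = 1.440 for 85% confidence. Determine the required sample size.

With p = 0.5, p(1−p) = 0.25.
n = z²·p(1−p)/E² = 1.440² × 0.2500 / 0.059² = 2.0736 × 0.2500 / 0.003481 ≈ 148.92.
Rounding up gives n = 149.

149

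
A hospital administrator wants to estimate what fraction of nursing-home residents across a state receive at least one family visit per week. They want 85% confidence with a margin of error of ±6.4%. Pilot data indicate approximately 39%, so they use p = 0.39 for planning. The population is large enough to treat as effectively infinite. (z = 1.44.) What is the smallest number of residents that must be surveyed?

With p = 0.39, p(1−p) = 0.2379.
n = z²·p(1−p)/E² = 1.44² × 0.2379 / 0.064² = 2.0736 × 0.2379 / 0.004096 ≈ 120.44.
Rounding up gives n = 121.

121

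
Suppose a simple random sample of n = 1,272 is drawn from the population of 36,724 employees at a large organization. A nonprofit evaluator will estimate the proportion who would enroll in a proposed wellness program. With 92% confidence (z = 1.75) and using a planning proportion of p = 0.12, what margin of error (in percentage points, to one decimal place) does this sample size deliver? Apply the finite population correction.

1.6

Finite-population factor: (N−n)/(N−1) = (36724−1272)/(36724−1) = 0.9654.
SE(p̂) = √[p(1−p)/n · (N−n)/(N−1)] = √[0.1056/1272 × 0.9654] = 0.00895.
E = z × SE = 1.75 × 0.00895 = 0.01567 ≈ 1.6 percentage points.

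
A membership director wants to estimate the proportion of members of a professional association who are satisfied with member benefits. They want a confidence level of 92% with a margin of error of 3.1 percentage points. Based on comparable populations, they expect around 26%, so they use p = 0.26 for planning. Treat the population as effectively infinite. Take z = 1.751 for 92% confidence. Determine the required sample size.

With p = 0.26, p(1−p) = 0.1924.
n = z²·p(1−p)/E² = 1.751² × 0.1924 / 0.031² = 3.0660 × 0.1924 / 0.000961 ≈ 613.84.
Rounding up gives n = 614.

614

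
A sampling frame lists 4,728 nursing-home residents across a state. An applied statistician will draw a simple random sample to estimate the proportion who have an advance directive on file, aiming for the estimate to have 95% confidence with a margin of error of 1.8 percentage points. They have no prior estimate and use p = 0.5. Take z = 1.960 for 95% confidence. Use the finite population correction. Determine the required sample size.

Unadjusted: n₀ = 1.960² × 0.50 × 0.50 / 0.018² ≈ 2964.20, so n₀ = 2965.
Finite population correction with N = 4,728: n = n₀ / (1 + (n₀−1)/N) = 2965 / (1 + 2964/4728) = 2965 / 1.6269 ≈ 1822.48.
Rounding up, n = 1823.

1823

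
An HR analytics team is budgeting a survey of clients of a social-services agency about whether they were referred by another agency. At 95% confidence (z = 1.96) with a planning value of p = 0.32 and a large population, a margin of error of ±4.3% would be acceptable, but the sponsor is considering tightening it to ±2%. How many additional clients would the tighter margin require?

1637

At ±4.3%: n = 1.96² × 0.2176 / 0.043² ≈ 452.10 → 453.
At ±2%: n = 1.96² × 0.2176 / 0.020² ≈ 2089.83 → 2090.
Additional respondents: 2090 − 453 = 1637.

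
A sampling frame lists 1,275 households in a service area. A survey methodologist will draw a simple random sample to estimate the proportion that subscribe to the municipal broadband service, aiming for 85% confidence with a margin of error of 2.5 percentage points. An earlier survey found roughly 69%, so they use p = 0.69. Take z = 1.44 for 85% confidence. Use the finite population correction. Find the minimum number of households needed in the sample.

Unadjusted: n₀ = 1.44² × 0.69 × 0.31 / 0.025² ≈ 709.67, so n₀ = 710.
Finite population correction with N = 1,275: n = n₀ / (1 + (n₀−1)/N) = 710 / (1 + 709/1275) = 710 / 1.5561 ≈ 456.28.
Rounding up, n = 457.

457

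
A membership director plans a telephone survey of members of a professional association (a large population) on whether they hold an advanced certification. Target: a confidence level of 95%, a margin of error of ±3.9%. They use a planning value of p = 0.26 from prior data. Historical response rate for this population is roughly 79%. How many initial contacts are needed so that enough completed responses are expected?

For 95% confidence, z = 1.960.
Completed interviews needed: n₀ = 1.960² × 0.1924 / 0.039² ≈ 485.95 → 486.
At a 79% response rate, contacts needed = 486 / 0.79 ≈ 615.19 → 616.

616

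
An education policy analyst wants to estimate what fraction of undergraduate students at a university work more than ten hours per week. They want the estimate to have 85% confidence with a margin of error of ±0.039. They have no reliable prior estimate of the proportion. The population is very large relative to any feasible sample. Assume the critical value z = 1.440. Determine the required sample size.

341

With no prior estimate, use p = 0.5, giving p(1−p) = 0.25.
n = z²·p(1−p)/E² = 1.440² × 0.2500 / 0.039² = 2.0736 × 0.2500 / 0.001521 ≈ 340.83.
Rounding up gives n = 341.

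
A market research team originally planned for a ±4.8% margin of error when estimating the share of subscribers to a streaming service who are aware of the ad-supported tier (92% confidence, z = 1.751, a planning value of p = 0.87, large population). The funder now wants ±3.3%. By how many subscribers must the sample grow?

At ±4.8%: n = 1.751² × 0.1131 / 0.048² ≈ 150.51 → 151.
At ±3.3%: n = 1.751² × 0.1131 / 0.033² ≈ 318.42 → 319.
Additional respondents: 319 − 151 = 168.

168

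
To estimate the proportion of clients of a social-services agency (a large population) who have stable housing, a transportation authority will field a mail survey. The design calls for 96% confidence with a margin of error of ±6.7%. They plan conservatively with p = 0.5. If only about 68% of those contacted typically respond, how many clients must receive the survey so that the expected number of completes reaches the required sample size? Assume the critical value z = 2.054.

Completed interviews needed: n₀ = 2.054² × 0.2500 / 0.067² ≈ 234.96 → 235.
At a 68% response rate, contacts needed = 235 / 0.68 ≈ 345.59 → 346.

346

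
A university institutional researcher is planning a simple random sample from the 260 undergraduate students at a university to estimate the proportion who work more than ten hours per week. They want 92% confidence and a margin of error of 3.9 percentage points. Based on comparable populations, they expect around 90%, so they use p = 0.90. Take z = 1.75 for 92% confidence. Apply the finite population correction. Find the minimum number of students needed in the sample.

Unadjusted: n₀ = 1.75² × 0.90 × 0.10 / 0.039² ≈ 181.21, so n₀ = 182.
Finite population correction with N = 260: n = n₀ / (1 + (n₀−1)/N) = 182 / (1 + 181/260) = 182 / 1.6962 ≈ 107.30.
Rounding up, n = 108.

108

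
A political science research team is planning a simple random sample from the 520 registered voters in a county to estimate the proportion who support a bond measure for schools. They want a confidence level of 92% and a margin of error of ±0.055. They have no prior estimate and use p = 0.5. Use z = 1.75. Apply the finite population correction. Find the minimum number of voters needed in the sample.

Unadjusted: n₀ = 1.75² × 0.50 × 0.50 / 0.055² ≈ 253.10, so n₀ = 254.
Finite population correction with N = 520: n = n₀ / (1 + (n₀−1)/N) = 254 / (1 + 253/520) = 254 / 1.4865 ≈ 170.87.
Rounding up, n = 171.

171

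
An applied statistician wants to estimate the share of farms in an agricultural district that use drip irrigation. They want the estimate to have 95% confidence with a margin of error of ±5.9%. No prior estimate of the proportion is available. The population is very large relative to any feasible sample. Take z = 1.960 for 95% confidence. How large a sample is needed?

276

With no prior estimate, use p = 0.5, giving p(1−p) = 0.25.
n = z²·p(1−p)/E² = 1.960² × 0.2500 / 0.059² = 3.8416 × 0.2500 / 0.003481 ≈ 275.90.
Rounding up gives n = 276.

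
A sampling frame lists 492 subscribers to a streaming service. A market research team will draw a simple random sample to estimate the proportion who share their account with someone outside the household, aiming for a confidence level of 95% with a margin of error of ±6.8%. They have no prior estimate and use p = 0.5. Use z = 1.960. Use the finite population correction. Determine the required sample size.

147

Unadjusted: n₀ = 1.960² × 0.50 × 0.50 / 0.068² ≈ 207.70, so n₀ = 208.
Finite population correction with N = 492: n = n₀ / (1 + (n₀−1)/N) = 208 / (1 + 207/492) = 208 / 1.4207 ≈ 146.40.
Rounding up, n = 147.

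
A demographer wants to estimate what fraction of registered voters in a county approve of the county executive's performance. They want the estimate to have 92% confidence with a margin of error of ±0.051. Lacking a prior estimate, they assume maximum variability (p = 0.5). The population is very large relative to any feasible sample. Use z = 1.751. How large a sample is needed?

295

With p = 0.5, p(1−p) = 0.25.
n = z²·p(1−p)/E² = 1.751² × 0.2500 / 0.051² = 3.0660 × 0.2500 / 0.002601 ≈ 294.69.
Rounding up gives n = 295.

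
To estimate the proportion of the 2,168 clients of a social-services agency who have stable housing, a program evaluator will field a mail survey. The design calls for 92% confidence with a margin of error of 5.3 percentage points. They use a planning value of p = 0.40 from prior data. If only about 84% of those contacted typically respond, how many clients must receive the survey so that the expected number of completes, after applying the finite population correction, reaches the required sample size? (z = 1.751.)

Completed interviews needed (unadjusted): n₀ = 1.751² × 0.2400 / 0.053² ≈ 261.96 → 262.
FPC for N = 2,168: n = 262 / (1 + 261/2168) = 262 / 1.1204 ≈ 233.85 → 234.
At an 84% response rate, contacts needed = 234 / 0.84 ≈ 278.57 → 279.

279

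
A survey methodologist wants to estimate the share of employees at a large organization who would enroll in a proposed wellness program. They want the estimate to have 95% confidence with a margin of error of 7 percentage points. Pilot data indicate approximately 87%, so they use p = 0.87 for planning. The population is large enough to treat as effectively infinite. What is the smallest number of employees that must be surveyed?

For 95% confidence, z = 1.96.
With p = 0.87, p(1−p) = 0.1131.
n = z²·p(1−p)/E² = 1.96² × 0.1131 / 0.070² = 3.8416 × 0.1131 / 0.004900 ≈ 88.67.
Rounding up gives n = 89.

89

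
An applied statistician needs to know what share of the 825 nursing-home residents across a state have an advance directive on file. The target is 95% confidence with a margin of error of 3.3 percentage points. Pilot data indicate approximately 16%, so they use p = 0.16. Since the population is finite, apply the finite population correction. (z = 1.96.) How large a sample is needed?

302

Unadjusted: n₀ = 1.96² × 0.16 × 0.84 / 0.033² ≈ 474.11, so n₀ = 475.
Finite population correction with N = 825: n = n₀ / (1 + (n₀−1)/N) = 475 / (1 + 474/825) = 475 / 1.5745 ≈ 301.67.
Rounding up, n = 302.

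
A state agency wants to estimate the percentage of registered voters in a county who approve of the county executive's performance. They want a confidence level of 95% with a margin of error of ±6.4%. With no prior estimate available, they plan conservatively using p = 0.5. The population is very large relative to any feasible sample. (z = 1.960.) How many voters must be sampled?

With p = 0.5, p(1−p) = 0.25.
n = z²·p(1−p)/E² = 1.960² × 0.2500 / 0.064² = 3.8416 × 0.2500 / 0.004096 ≈ 234.47.
Rounding up gives n = 235.

235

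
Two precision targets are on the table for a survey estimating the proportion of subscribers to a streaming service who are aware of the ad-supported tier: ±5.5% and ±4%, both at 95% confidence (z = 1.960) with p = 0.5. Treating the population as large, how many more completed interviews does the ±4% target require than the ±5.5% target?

283

At ±5.5%: n = 1.960² × 0.2500 / 0.055² ≈ 317.49 → 318.
At ±4%: n = 1.960² × 0.2500 / 0.040² ≈ 600.25 → 601.
Additional respondents: 601 − 318 = 283.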